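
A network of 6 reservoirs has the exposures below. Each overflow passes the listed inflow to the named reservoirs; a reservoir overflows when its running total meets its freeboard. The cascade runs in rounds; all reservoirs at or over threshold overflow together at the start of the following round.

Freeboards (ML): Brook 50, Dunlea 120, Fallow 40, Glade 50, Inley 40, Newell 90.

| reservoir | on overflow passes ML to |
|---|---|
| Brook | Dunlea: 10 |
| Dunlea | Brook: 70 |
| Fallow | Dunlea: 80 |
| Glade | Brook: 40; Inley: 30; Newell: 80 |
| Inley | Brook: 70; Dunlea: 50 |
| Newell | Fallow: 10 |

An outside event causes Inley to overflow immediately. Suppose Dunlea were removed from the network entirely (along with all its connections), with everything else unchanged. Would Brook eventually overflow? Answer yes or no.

With Dunlea removed:
Round 1 — Inley overflows (initial).
  Brook: +70 → 70 ≥ 50
Round 2 — Brook overflows.
No further overflows.

yes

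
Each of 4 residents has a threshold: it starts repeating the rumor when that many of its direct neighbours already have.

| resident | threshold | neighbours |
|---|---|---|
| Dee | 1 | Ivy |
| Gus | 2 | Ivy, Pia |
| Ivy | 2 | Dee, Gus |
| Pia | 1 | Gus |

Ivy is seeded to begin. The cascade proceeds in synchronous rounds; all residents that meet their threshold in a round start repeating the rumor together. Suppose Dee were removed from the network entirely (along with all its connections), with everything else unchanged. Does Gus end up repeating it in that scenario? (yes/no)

no

With Dee removed:
Round 1 — Ivy starts repeating the rumor (initial).
Round 2 — no new spreads; cascade stops.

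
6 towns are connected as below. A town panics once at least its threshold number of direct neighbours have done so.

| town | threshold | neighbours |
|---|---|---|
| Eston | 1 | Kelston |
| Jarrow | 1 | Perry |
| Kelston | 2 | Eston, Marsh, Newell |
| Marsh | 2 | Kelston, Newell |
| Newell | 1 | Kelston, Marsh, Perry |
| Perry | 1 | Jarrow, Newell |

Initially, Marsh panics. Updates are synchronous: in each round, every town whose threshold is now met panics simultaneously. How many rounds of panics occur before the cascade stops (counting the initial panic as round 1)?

Round 1 — Marsh panics (initial).
Round 2 — checking thresholds:
  Kelston: 1 of 3 neighbours < 2, below threshold.
  Newell: 1 of 3 neighbours ≥ 1, panics.
Round 3 — checking thresholds:
  Kelston: 2 of 3 neighbours ≥ 2, panics.
  Perry: 1 of 2 neighbours ≥ 1, panics.
Round 4 — checking thresholds:
  Eston: 1 of 1 neighbours ≥ 1, panics.
  Jarrow: 1 of 1 neighbours ≥ 1, panics.
Round 5 — no new panics; cascade stops.

4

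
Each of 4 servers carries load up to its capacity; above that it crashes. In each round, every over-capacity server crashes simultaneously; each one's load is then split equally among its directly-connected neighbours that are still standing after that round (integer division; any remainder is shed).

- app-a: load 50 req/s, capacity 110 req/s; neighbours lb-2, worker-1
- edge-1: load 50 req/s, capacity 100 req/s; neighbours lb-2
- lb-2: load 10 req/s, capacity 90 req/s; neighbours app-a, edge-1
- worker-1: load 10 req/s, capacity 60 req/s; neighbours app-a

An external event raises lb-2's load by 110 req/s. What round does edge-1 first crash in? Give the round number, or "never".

Round 1 — lb-2 at 120 > 90. lb-2 crashes.
  lb-2 sheds 120 req/s to app-a, edge-1: 60 each.
    app-a: 50+60 = 110 ≤ 110
    edge-1: 50+60 = 110 > 100
Round 2 — edge-1 crashes.
  edge-1 sheds 110 req/s: no online neighbours, lost.
No further crashes.

2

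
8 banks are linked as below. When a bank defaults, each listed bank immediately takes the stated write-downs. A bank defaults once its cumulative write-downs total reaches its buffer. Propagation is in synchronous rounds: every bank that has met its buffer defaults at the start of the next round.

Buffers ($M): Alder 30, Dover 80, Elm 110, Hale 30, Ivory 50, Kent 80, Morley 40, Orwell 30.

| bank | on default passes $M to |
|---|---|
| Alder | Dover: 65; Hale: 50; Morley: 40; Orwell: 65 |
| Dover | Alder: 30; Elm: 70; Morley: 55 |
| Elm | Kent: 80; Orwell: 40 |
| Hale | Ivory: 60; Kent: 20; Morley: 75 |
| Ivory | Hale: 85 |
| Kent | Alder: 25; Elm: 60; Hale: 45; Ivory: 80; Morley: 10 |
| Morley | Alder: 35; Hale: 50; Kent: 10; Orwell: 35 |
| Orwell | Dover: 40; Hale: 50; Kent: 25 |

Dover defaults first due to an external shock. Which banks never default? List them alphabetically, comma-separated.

Round 1 — Dover defaults (initial).
  Alder: +30 → 30 ≥ 30
  Elm: +70 → 70 < 110
  Morley: +55 → 55 ≥ 40
Round 2 — Alder, Morley default.
  Hale: +50+50 → 100 ≥ 30
  Kent: +10 → 10 < 80
  Orwell: +65+35 → 100 ≥ 30
Round 3 — Hale, Orwell default.
  Ivory: +60 → 60 ≥ 50
  Kent: +20+25 → 55 < 80
Round 4 — Ivory defaults.
No further defaults.

Elm, Kent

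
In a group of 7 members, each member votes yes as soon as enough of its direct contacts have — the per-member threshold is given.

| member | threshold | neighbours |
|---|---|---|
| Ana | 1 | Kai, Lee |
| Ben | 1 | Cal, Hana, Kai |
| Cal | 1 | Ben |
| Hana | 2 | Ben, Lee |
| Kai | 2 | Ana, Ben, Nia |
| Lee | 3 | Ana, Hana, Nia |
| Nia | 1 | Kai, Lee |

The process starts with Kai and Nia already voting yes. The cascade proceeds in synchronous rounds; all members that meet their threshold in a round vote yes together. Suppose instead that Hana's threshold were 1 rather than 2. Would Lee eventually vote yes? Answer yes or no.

With Hana's threshold at 1:
Round 1 — Kai, Nia vote yes (initial).
Round 2 — checking thresholds:
  Ana: 1 of 2 neighbours ≥ 1, votes yes.
  Ben: 1 of 3 neighbours ≥ 1, votes yes.
  Lee: 1 of 3 neighbours < 3, holds.
Round 3 — checking thresholds:
  Cal: 1 of 1 neighbours ≥ 1, votes yes.
  Hana: 1 of 2 neighbours ≥ 1, votes yes.
  Lee: 2 of 3 neighbours < 3, holds.
Round 4 — checking thresholds:
  Lee: 3 of 3 neighbours ≥ 3, votes yes.
Round 5 — no new yes votes; cascade stops.

yes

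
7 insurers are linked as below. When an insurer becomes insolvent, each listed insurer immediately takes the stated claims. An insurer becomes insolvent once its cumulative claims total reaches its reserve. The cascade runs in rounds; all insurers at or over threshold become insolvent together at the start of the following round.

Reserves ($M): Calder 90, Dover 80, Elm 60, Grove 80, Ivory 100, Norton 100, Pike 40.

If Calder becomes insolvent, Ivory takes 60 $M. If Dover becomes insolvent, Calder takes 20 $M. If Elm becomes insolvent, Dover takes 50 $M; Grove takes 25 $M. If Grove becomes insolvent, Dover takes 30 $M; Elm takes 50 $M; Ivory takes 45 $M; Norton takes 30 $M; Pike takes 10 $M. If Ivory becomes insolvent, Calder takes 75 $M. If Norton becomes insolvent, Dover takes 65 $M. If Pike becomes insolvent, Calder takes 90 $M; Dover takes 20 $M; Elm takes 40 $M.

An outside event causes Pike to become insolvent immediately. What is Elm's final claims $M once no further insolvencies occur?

40

Round 1 — Pike becomes insolvent (initial).
  Calder: +90 → 90 ≥ 90
  Dover: +20 → 20 < 80
  Elm: +40 → 40 < 60
Round 2 — Calder becomes insolvent.
  Ivory: +60 → 60 < 100
No further insolvencies.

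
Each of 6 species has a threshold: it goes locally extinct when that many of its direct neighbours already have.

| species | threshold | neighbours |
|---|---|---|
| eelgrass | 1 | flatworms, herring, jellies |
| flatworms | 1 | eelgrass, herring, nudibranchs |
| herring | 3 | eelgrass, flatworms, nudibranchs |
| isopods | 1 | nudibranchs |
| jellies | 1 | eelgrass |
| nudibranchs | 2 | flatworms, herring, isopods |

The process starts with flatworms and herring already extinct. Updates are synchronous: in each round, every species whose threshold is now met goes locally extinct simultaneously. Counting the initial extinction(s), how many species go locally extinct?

6

Round 1 — flatworms, herring go locally extinct (initial).
Round 2 — checking thresholds:
  eelgrass: 2 of 3 neighbours ≥ 1, goes locally extinct.
  nudibranchs: 2 of 3 neighbours ≥ 2, goes locally extinct.
Round 3 — checking thresholds:
  isopods: 1 of 1 neighbours ≥ 1, goes locally extinct.
  jellies: 1 of 1 neighbours ≥ 1, goes locally extinct.
Round 4 — no new extinctions; cascade stops.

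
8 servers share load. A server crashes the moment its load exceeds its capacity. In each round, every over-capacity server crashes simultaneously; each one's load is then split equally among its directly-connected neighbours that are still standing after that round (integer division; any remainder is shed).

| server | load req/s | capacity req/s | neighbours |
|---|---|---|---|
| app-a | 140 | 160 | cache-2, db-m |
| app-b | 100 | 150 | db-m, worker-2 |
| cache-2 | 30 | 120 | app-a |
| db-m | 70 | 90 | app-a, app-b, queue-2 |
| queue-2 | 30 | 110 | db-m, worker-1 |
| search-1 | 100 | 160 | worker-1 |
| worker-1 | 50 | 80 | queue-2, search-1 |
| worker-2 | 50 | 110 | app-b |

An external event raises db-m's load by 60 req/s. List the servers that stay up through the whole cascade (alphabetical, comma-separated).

Round 1 — db-m at 130 > 90. db-m crashes.
  db-m sheds 130 req/s to app-a, app-b, queue-2: 43 each (1 lost).
    app-a: 140+43 = 183 > 160
    app-b: 100+43 = 143 ≤ 150
    queue-2: 30+43 = 73 ≤ 110
Round 2 — app-a crashes.
  app-a sheds 183 req/s to cache-2: 183 each.
    cache-2: 30+183 = 213 > 120
Round 3 — cache-2 crashes.
  cache-2 sheds 213 req/s: no online neighbours, lost.
No further crashes.

app-b, queue-2, search-1, worker-1, worker-2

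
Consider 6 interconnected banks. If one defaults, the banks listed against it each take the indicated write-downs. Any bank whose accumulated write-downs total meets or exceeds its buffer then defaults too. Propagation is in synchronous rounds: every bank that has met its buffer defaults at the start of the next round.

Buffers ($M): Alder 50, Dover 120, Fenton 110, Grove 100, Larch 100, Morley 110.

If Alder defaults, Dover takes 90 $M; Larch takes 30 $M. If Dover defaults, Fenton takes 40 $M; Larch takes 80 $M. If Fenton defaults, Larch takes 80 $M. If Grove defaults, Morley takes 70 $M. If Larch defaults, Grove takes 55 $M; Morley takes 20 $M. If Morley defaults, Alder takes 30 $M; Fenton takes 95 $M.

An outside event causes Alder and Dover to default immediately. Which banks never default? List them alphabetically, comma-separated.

Fenton, Grove, Morley

Round 1 — Alder, Dover default (initial).
  Fenton: +40 → 40 < 110
  Larch: +30+80 → 110 ≥ 100
Round 2 — Larch defaults.
  Grove: +55 → 55 < 100
  Morley: +20 → 20 < 110
No further defaults.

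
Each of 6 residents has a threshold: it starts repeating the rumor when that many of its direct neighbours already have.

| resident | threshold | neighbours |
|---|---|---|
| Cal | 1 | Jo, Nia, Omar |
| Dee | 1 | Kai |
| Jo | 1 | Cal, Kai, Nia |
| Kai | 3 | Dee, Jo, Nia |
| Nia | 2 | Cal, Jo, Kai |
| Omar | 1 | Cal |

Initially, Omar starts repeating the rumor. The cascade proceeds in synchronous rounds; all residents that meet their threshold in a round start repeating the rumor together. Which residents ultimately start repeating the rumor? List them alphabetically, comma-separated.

Cal, Jo, Nia, Omar

Round 1 — Omar starts repeating the rumor (initial).
Round 2 — checking thresholds:
  Cal: 1 of 3 neighbours ≥ 1, starts repeating the rumor.
Round 3 — checking thresholds:
  Jo: 1 of 3 neighbours ≥ 1, starts repeating the rumor.
  Nia: 1 of 3 neighbours < 2, below threshold.
Round 4 — checking thresholds:
  Kai: 1 of 3 neighbours < 3, below threshold.
  Nia: 2 of 3 neighbours ≥ 2, starts repeating the rumor.
Round 5 — no new spreads; cascade stops.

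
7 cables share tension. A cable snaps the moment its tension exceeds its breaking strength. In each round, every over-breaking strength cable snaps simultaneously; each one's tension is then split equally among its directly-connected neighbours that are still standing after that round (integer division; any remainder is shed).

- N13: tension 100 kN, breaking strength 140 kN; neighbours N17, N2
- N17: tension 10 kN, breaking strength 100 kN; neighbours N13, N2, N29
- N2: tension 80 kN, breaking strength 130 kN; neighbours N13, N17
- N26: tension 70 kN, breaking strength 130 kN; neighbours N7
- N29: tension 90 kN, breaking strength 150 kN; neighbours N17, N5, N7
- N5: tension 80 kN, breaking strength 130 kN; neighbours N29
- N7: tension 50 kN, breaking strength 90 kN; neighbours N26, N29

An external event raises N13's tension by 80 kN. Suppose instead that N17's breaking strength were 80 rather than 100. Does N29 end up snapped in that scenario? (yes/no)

yes

With N17's breaking strength at 80:
Round 1 — N13 at 180 > 140. N13 snaps.
  N13 sheds 180 kN to N17, N2: 90 each.
    N17: 10+90 = 100 > 80
    N2: 80+90 = 170 > 130
Round 2 — N17, N2 snap.
  N17 sheds 100 kN to N29: 100 each.
    N29: 90+100 = 190 > 150
  N2 sheds 170 kN: no online neighbours, lost.
Round 3 — N29 snaps.
  N29 sheds 190 kN to N5, N7: 95 each.
    N5: 80+95 = 175 > 130
    N7: 50+95 = 145 > 90
Round 4 — N5, N7 snap.
  N5 sheds 175 kN: no online neighbours, lost.
  N7 sheds 145 kN to N26: 145 each.
    N26: 70+145 = 215 > 130
Round 5 — N26 snaps.
  N26 sheds 215 kN: no online neighbours, lost.
No further breaks.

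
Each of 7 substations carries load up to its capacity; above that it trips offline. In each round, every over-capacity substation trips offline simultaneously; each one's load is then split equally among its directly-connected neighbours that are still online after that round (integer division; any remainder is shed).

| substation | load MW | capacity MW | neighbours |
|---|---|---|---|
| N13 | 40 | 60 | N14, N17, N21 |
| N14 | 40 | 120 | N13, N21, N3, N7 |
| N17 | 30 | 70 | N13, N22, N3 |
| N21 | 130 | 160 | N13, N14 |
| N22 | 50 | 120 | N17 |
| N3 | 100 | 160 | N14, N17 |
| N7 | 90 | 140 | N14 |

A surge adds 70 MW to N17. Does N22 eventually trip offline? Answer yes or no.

Round 1 — N17 at 100 > 70. N17 trips offline.
  N17 sheds 100 MW to N13, N22, N3: 33 each (1 lost).
    N13: 40+33 = 73 > 60
    N22: 50+33 = 83 ≤ 120
    N3: 100+33 = 133 ≤ 160
Round 2 — N13 trips offline.
  N13 sheds 73 MW to N14, N21: 36 each (1 lost).
    N14: 40+36 = 76 ≤ 120
    N21: 130+36 = 166 > 160
Round 3 — N21 trips offline.
  N21 sheds 166 MW to N14: 166 each.
    N14: 76+166 = 242 > 120
Round 4 — N14 trips offline.
  N14 sheds 242 MW to N3, N7: 121 each.
    N3: 133+121 = 254 > 160
    N7: 90+121 = 211 > 140
Round 5 — N3, N7 trip offline.
  N3 sheds 254 MW: no online neighbours, lost.
  N7 sheds 211 MW: no online neighbours, lost.
No further trips.

no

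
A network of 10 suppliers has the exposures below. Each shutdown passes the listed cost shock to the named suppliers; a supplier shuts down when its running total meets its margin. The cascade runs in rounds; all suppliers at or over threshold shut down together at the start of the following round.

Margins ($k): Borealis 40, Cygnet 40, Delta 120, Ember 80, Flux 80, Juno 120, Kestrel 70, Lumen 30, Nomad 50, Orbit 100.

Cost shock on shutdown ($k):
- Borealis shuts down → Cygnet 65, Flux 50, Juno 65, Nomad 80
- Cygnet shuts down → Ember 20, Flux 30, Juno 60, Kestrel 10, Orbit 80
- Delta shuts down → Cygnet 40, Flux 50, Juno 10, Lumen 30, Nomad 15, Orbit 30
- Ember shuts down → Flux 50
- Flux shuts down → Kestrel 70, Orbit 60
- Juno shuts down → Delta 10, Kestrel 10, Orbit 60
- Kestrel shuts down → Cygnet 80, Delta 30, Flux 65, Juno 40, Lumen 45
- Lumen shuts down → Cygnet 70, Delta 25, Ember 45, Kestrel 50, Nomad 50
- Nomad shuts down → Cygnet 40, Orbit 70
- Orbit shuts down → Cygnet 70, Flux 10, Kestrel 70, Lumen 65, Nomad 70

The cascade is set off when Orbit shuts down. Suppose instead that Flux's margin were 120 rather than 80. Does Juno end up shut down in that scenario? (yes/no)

no

With Flux's margin at 120:
Round 1 — Orbit shuts down (initial).
  Cygnet: +70 → 70 ≥ 40
  Flux: +10 → 10 < 120
  Kestrel: +70 → 70 ≥ 70
  Lumen: +65 → 65 ≥ 30
  Nomad: +70 → 70 ≥ 50
Round 2 — Cygnet, Kestrel, Lumen, Nomad shut down.
  Delta: +30+25 → 55 < 120
  Ember: +20+45 → 65 < 80
  Flux: +30+65 → 105 < 120
  Juno: +60+40 → 100 < 120
No further shutdowns.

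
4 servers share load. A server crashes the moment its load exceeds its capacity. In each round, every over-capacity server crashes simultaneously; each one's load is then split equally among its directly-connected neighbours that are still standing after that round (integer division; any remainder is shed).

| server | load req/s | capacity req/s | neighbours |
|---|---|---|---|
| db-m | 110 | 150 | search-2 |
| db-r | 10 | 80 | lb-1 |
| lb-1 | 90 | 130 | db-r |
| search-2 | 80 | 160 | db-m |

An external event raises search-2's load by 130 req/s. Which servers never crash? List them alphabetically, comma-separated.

Round 1 — search-2 at 210 > 160. search-2 crashes.
  search-2 sheds 210 req/s to db-m: 210 each.
    db-m: 110+210 = 320 > 150
Round 2 — db-m crashes.
  db-m sheds 320 req/s: no online neighbours, lost.
No further crashes.

db-r, lb-1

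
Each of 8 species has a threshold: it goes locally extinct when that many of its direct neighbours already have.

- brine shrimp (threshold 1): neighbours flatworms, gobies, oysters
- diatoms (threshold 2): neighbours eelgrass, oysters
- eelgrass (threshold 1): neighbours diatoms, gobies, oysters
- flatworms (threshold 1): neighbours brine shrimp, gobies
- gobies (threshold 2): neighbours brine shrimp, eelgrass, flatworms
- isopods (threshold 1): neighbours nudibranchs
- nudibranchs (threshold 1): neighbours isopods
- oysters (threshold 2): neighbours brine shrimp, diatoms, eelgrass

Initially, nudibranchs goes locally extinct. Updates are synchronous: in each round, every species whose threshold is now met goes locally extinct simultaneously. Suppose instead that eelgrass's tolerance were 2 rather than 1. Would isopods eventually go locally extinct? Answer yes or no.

With eelgrass's tolerance at 2:
Round 1 — nudibranchs goes locally extinct (initial).
Round 2 — checking thresholds:
  isopods: 1 of 1 neighbours ≥ 1, goes locally extinct.
Round 3 — no new extinctions; cascade stops.

yes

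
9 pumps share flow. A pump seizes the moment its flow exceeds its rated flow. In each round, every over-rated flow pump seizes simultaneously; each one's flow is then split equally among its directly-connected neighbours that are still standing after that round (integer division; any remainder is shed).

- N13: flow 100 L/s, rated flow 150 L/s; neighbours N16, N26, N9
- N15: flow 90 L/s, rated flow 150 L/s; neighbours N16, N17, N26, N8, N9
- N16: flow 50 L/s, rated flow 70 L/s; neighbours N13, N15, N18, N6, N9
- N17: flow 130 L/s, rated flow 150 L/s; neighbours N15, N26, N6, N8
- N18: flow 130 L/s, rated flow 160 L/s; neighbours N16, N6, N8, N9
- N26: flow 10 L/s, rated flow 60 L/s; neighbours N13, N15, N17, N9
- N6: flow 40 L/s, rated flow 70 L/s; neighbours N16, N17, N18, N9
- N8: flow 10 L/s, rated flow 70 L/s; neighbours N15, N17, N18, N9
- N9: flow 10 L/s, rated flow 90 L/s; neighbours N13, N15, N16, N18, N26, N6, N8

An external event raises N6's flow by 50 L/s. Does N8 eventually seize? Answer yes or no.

Round 1 — N6 at 90 > 70. N6 seizes.
  N6 sheds 90 L/s to N16, N17, N18, N9: 22 each (2 lost).
    N16: 50+22 = 72 > 70
    N17: 130+22 = 152 > 150
    N18: 130+22 = 152 ≤ 160
    N9: 10+22 = 32 ≤ 90
Round 2 — N16, N17 seize.
  N16 sheds 72 L/s to N13, N15, N18, N9: 18 each.
    N13: 100+18 = 118 ≤ 150
    N15: 90+18 = 108 ≤ 150
    N18: 152+18 = 170 > 160
    N9: 32+18 = 50 ≤ 90
  N17 sheds 152 L/s to N15, N26, N8: 50 each (2 lost).
    N15: 108+50 = 158 > 150
    N26: 10+50 = 60 ≤ 60
    N8: 10+50 = 60 ≤ 70
Round 3 — N15, N18 seize.
  N15 sheds 158 L/s to N26, N8, N9: 52 each (2 lost).
    N26: 60+52 = 112 > 60
    N8: 60+52 = 112 > 70
    N9: 50+52 = 102 > 90
  N18 sheds 170 L/s to N8, N9: 85 each.
    N8: 112+85 = 197 > 70
    N9: 102+85 = 187 > 90
Round 4 — N26, N8, N9 seize.
  N26 sheds 112 L/s to N13: 112 each.
    N13: 118+112 = 230 > 150
  N8 sheds 197 L/s: no online neighbours, lost.
  N9 sheds 187 L/s to N13: 187 each.
    N13: 230+187 = 417 > 150
Round 5 — N13 seizes.
  N13 sheds 417 L/s: no online neighbours, lost.
No further seizures.

yes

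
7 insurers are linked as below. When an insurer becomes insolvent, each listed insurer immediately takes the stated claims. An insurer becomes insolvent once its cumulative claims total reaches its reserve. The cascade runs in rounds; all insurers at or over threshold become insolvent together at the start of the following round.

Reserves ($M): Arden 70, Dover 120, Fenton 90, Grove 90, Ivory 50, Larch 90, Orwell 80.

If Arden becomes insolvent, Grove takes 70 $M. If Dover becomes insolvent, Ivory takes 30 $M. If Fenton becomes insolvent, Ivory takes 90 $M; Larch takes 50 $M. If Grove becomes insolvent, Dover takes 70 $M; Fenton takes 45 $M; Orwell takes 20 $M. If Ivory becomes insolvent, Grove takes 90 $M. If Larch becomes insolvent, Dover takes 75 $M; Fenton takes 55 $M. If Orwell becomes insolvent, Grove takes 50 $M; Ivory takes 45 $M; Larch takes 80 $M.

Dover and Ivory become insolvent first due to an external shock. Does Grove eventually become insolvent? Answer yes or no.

Round 1 — Dover, Ivory become insolvent (initial).
  Grove: +90 → 90 ≥ 90
Round 2 — Grove becomes insolvent.
  Fenton: +45 → 45 < 90
  Orwell: +20 → 20 < 80
No further insolvencies.

yes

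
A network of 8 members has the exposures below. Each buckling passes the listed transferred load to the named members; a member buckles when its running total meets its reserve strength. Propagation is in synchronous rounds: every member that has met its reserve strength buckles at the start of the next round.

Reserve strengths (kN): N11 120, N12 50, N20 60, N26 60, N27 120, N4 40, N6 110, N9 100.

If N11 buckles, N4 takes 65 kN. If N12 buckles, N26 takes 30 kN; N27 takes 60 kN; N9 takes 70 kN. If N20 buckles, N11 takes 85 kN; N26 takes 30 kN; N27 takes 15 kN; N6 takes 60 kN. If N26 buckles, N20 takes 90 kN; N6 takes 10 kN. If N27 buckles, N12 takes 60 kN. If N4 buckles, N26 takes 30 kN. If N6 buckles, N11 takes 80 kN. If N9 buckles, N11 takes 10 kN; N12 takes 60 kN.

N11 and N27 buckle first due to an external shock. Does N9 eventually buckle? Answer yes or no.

Round 1 — N11, N27 buckle (initial).
  N12: +60 → 60 ≥ 50
  N4: +65 → 65 ≥ 40
Round 2 — N12, N4 buckle.
  N26: +30+30 → 60 ≥ 60
  N9: +70 → 70 < 100
Round 3 — N26 buckles.
  N20: +90 → 90 ≥ 60
  N6: +10 → 10 < 110
Round 4 — N20 buckles.
  N6: +60 → 70 < 110
No further bucklings.

no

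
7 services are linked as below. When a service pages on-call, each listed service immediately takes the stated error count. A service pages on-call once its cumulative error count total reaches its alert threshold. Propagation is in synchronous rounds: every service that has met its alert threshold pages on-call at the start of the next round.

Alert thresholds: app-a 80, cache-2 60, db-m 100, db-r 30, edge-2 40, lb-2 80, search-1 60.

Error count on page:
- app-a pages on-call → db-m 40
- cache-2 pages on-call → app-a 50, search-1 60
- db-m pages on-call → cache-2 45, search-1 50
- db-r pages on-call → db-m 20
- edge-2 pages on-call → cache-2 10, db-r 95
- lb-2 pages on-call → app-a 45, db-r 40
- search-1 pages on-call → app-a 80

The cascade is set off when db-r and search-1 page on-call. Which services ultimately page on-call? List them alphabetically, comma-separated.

Round 1 — db-r, search-1 page on-call (initial).
  app-a: +80 → 80 ≥ 80
  db-m: +20 → 20 < 100
Round 2 — app-a pages on-call.
  db-m: +40 → 60 < 100
No further pages.

app-a, db-r, search-1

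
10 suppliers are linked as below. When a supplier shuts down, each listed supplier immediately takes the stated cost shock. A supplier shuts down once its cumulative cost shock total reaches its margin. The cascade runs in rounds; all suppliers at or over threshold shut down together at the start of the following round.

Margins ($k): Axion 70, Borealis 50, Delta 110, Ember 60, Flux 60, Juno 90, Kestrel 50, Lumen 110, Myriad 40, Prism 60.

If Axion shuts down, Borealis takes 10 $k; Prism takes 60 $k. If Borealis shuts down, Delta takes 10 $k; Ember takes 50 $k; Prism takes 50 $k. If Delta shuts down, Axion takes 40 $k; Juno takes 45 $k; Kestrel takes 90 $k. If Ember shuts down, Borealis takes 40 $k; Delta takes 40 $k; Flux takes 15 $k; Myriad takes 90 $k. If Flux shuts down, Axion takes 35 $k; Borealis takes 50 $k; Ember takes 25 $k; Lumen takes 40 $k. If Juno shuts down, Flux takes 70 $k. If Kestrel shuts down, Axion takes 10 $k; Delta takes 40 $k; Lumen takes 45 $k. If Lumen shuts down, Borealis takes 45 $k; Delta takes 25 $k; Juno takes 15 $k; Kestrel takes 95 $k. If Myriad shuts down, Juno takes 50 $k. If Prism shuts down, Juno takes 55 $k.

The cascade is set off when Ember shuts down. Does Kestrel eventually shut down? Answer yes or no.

no

Round 1 — Ember shuts down (initial).
  Borealis: +40 → 40 < 50
  Delta: +40 → 40 < 110
  Flux: +15 → 15 < 60
  Myriad: +90 → 90 ≥ 40
Round 2 — Myriad shuts down.
  Juno: +50 → 50 < 90
No further shutdowns.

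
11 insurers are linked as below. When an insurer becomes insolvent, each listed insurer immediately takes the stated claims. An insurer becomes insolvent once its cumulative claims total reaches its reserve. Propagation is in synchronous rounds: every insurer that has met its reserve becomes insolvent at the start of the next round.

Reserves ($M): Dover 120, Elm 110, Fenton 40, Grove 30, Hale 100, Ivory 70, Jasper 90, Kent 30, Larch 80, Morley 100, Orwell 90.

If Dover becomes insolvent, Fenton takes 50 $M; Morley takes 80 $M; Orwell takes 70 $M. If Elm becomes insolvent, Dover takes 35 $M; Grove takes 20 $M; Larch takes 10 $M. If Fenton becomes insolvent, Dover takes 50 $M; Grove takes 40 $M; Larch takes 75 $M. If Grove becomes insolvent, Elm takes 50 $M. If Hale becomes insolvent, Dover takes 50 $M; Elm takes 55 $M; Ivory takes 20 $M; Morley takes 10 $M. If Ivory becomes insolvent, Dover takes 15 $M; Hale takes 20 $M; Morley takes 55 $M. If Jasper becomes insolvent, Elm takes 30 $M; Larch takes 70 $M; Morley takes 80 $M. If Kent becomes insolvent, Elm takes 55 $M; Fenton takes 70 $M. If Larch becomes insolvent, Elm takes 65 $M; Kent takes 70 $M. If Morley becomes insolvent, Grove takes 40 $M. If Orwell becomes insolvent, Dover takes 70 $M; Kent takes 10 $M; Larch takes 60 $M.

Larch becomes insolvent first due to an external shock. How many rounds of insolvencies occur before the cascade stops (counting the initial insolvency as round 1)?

4

Round 1 — Larch becomes insolvent (initial).
  Elm: +65 → 65 < 110
  Kent: +70 → 70 ≥ 30
Round 2 — Kent becomes insolvent.
  Elm: +55 → 120 ≥ 110
  Fenton: +70 → 70 ≥ 40
Round 3 — Elm, Fenton become insolvent.
  Dover: +35+50 → 85 < 120
  Grove: +20+40 → 60 ≥ 30
Round 4 — Grove becomes insolvent.
No further insolvencies.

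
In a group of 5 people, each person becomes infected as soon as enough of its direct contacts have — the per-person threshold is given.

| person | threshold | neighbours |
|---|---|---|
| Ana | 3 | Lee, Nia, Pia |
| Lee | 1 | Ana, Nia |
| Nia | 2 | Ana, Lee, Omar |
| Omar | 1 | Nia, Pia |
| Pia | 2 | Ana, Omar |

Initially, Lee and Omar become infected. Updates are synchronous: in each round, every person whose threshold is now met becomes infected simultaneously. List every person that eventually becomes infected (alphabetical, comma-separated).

Lee, Nia, Omar

Round 1 — Lee, Omar become infected (initial).
Round 2 — checking thresholds:
  Ana: 1 of 3 neighbours < 3, not yet.
  Nia: 2 of 3 neighbours ≥ 2, becomes infected.
  Pia: 1 of 2 neighbours < 2, not yet.
Round 3 — no new infections; cascade stops.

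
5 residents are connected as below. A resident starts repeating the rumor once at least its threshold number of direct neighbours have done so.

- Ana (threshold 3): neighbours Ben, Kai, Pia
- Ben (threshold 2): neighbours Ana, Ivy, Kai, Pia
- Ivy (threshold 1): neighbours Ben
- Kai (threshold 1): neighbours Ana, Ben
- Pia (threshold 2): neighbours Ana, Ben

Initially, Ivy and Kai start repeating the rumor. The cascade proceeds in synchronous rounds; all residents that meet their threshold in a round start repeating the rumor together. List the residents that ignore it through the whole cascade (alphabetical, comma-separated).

Ana, Pia

Round 1 — Ivy, Kai start repeating the rumor (initial).
Round 2 — checking thresholds:
  Ana: 1 of 3 neighbours < 3, below threshold.
  Ben: 2 of 4 neighbours ≥ 2, starts repeating the rumor.
Round 3 — no new spreads; cascade stops.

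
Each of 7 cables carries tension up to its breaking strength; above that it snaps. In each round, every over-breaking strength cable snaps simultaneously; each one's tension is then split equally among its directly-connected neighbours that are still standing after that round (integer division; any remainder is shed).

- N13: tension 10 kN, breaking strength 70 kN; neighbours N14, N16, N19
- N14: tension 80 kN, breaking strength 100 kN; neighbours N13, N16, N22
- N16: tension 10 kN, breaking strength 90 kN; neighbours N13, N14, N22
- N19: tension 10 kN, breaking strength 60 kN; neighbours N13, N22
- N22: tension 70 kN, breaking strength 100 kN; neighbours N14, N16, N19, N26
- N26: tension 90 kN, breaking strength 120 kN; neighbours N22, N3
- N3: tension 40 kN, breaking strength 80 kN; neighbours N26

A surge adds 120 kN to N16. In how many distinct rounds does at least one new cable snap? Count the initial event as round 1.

4

Round 1 — N16 at 130 > 90. N16 snaps.
  N16 sheds 130 kN to N13, N14, N22: 43 each (1 lost).
    N13: 10+43 = 53 ≤ 70
    N14: 80+43 = 123 > 100
    N22: 70+43 = 113 > 100
Round 2 — N14, N22 snap.
  N14 sheds 123 kN to N13: 123 each.
    N13: 53+123 = 176 > 70
  N22 sheds 113 kN to N19, N26: 56 each (1 lost).
    N19: 10+56 = 66 > 60
    N26: 90+56 = 146 > 120
Round 3 — N13, N19, N26 snap.
  N13 sheds 176 kN: no online neighbours, lost.
  N19 sheds 66 kN: no online neighbours, lost.
  N26 sheds 146 kN to N3: 146 each.
    N3: 40+146 = 186 > 80
Round 4 — N3 snaps.
  N3 sheds 186 kN: no online neighbours, lost.
No further breaks.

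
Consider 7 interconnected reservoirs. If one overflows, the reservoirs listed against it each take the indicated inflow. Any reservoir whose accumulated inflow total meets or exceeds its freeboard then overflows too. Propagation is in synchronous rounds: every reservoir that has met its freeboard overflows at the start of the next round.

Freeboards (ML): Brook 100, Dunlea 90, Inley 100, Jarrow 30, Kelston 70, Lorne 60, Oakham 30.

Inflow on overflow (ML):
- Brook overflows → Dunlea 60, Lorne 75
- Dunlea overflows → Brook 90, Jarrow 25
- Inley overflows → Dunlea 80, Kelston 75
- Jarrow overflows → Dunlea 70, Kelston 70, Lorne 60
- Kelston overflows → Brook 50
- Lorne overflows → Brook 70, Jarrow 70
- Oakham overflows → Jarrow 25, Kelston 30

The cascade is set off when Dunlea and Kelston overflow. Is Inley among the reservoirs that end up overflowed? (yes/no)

no

Round 1 — Dunlea, Kelston overflow (initial).
  Brook: +90+50 → 140 ≥ 100
  Jarrow: +25 → 25 < 30
Round 2 — Brook overflows.
  Lorne: +75 → 75 ≥ 60
Round 3 — Lorne overflows.
  Jarrow: +70 → 95 ≥ 30
Round 4 — Jarrow overflows.
No further overflows.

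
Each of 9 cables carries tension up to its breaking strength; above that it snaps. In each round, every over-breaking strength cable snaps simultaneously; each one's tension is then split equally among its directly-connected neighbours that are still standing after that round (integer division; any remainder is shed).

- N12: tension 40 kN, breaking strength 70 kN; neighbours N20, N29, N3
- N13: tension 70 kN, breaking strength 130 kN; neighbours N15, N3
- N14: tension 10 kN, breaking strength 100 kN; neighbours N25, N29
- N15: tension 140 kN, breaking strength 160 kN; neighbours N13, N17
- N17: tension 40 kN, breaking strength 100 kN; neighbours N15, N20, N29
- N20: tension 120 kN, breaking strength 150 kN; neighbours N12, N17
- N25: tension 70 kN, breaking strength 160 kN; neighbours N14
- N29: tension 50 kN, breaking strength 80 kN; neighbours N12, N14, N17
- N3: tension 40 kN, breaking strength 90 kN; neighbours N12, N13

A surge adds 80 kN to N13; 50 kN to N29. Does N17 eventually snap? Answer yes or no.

Round 1 — N13 at 150 > 130; N29 at 100 > 80. N13, N29 snap.
  N13 sheds 150 kN to N15, N3: 75 each.
    N15: 140+75 = 215 > 160
    N3: 40+75 = 115 > 90
  N29 sheds 100 kN to N12, N14, N17: 33 each (1 lost).
    N12: 40+33 = 73 > 70
    N14: 10+33 = 43 ≤ 100
    N17: 40+33 = 73 ≤ 100
Round 2 — N12, N15, N3 snap.
  N12 sheds 73 kN to N20: 73 each.
    N20: 120+73 = 193 > 150
  N15 sheds 215 kN to N17: 215 each.
    N17: 73+215 = 288 > 100
  N3 sheds 115 kN: no online neighbours, lost.
Round 3 — N17, N20 snap.
  N17 sheds 288 kN: no online neighbours, lost.
  N20 sheds 193 kN: no online neighbours, lost.
No further breaks.

yes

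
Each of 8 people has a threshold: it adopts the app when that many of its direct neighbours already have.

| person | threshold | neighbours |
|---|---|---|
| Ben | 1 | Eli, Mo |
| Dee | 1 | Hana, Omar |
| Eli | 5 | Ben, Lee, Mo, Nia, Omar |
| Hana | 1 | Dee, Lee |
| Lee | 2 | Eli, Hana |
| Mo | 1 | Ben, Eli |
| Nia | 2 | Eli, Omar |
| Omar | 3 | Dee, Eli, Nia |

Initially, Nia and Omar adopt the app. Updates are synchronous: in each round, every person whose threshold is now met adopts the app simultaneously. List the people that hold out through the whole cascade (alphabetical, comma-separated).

Ben, Eli, Lee, Mo

Round 1 — Nia, Omar adopt the app (initial).
Round 2 — checking thresholds:
  Dee: 1 of 2 neighbours ≥ 1, adopts the app.
  Eli: 2 of 5 neighbours < 5, holds.
Round 3 — checking thresholds:
  Eli: 2 of 5 neighbours < 5, holds.
  Hana: 1 of 2 neighbours ≥ 1, adopts the app.
Round 4 — no new adoptions; cascade stops.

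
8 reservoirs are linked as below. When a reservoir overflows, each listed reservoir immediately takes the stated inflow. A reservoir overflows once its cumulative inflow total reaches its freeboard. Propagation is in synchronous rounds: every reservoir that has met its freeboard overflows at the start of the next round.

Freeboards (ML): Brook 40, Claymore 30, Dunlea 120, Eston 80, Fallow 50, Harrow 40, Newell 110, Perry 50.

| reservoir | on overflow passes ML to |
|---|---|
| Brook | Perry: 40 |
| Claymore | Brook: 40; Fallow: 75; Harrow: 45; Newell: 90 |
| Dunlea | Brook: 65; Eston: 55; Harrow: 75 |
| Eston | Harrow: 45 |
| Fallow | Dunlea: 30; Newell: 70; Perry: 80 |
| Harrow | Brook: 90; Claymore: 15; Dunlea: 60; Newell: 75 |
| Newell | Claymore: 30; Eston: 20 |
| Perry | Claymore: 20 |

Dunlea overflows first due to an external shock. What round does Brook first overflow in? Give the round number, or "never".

Round 1 — Dunlea overflows (initial).
  Brook: +65 → 65 ≥ 40
  Eston: +55 → 55 < 80
  Harrow: +75 → 75 ≥ 40
Round 2 — Brook, Harrow overflow.
  Claymore: +15 → 15 < 30
  Newell: +75 → 75 < 110
  Perry: +40 → 40 < 50
No further overflows.

2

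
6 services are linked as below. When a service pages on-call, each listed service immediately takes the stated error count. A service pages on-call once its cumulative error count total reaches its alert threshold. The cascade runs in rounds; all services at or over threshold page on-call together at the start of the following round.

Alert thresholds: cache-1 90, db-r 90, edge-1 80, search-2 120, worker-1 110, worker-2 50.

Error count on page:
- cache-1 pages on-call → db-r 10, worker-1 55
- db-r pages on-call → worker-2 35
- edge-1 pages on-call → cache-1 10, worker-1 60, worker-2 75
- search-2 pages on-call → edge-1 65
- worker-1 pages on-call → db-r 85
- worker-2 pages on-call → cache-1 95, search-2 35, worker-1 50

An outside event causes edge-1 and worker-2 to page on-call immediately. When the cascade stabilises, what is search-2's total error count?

Round 1 — edge-1, worker-2 page on-call (initial).
  cache-1: +10+95 → 105 ≥ 90
  search-2: +35 → 35 < 120
  worker-1: +60+50 → 110 ≥ 110
Round 2 — cache-1, worker-1 page on-call.
  db-r: +10+85 → 95 ≥ 90
Round 3 — db-r pages on-call.
No further pages.

35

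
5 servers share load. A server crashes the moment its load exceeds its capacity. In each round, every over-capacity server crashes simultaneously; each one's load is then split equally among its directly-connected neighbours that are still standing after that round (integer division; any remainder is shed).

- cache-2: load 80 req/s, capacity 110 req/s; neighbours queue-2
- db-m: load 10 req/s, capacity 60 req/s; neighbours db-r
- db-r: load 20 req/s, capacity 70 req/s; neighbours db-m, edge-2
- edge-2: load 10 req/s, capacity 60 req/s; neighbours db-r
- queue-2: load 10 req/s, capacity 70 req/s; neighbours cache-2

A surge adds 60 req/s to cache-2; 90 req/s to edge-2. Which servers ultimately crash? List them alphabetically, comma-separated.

cache-2, db-m, db-r, edge-2, queue-2

Round 1 — cache-2 at 140 > 110; edge-2 at 100 > 60. cache-2, edge-2 crash.
  cache-2 sheds 140 req/s to queue-2: 140 each.
    queue-2: 10+140 = 150 > 70
  edge-2 sheds 100 req/s to db-r: 100 each.
    db-r: 20+100 = 120 > 70
Round 2 — db-r, queue-2 crash.
  db-r sheds 120 req/s to db-m: 120 each.
    db-m: 10+120 = 130 > 60
  queue-2 sheds 150 req/s: no online neighbours, lost.
Round 3 — db-m crashes.
  db-m sheds 130 req/s: no online neighbours, lost.
No further crashes.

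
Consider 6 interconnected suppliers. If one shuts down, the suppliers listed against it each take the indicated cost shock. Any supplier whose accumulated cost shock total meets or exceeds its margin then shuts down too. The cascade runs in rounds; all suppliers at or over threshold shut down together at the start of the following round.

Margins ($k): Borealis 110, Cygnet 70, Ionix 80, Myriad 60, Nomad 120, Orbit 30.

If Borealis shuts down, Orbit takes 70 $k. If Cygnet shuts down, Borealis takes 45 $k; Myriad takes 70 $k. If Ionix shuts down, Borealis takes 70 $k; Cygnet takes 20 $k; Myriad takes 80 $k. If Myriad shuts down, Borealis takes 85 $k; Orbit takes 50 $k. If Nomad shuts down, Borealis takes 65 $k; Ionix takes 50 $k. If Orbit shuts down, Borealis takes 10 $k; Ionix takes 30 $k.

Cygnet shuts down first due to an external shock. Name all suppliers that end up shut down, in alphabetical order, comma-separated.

Round 1 — Cygnet shuts down (initial).
  Borealis: +45 → 45 < 110
  Myriad: +70 → 70 ≥ 60
Round 2 — Myriad shuts down.
  Borealis: +85 → 130 ≥ 110
  Orbit: +50 → 50 ≥ 30
Round 3 — Borealis, Orbit shut down.
  Ionix: +30 → 30 < 80
No further shutdowns.

Borealis, Cygnet, Myriad, Orbit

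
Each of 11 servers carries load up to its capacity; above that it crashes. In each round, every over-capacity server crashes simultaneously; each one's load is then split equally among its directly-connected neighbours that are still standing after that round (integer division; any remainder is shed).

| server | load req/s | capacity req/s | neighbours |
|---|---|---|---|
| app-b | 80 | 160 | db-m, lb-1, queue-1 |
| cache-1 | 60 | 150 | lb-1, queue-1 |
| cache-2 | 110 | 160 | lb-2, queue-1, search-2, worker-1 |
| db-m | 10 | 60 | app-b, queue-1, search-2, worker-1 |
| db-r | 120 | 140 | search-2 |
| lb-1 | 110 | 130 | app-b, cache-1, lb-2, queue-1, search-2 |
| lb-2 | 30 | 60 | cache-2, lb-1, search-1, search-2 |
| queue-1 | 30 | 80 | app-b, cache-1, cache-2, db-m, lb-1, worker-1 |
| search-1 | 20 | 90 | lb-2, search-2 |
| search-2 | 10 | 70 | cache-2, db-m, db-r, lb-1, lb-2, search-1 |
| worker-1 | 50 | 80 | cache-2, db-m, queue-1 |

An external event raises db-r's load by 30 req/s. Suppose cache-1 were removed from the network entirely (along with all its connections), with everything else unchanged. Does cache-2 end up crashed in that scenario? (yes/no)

yes

With cache-1 removed:
Round 1 — db-r at 150 > 140. db-r crashes.
  db-r sheds 150 req/s to search-2: 150 each.
    search-2: 10+150 = 160 > 70
Round 2 — search-2 crashes.
  search-2 sheds 160 req/s to cache-2, db-m, lb-1, lb-2, search-1: 32 each.
    cache-2: 110+32 = 142 ≤ 160
    db-m: 10+32 = 42 ≤ 60
    lb-1: 110+32 = 142 > 130
    lb-2: 30+32 = 62 > 60
    search-1: 20+32 = 52 ≤ 90
Round 3 — lb-1, lb-2 crash.
  lb-1 sheds 142 req/s to app-b, queue-1: 71 each.
    app-b: 80+71 = 151 ≤ 160
    queue-1: 30+71 = 101 > 80
  lb-2 sheds 62 req/s to cache-2, search-1: 31 each.
    cache-2: 142+31 = 173 > 160
    search-1: 52+31 = 83 ≤ 90
Round 4 — cache-2, queue-1 crash.
  cache-2 sheds 173 req/s to worker-1: 173 each.
    worker-1: 50+173 = 223 > 80
  queue-1 sheds 101 req/s to app-b, db-m, worker-1: 33 each (2 lost).
    app-b: 151+33 = 184 > 160
    db-m: 42+33 = 75 > 60
    worker-1: 223+33 = 256 > 80
Round 5 — app-b, db-m, worker-1 crash.
  app-b sheds 184 req/s: no online neighbours, lost.
  db-m sheds 75 req/s: no online neighbours, lost.
  worker-1 sheds 256 req/s: no online neighbours, lost.
No further crashes.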